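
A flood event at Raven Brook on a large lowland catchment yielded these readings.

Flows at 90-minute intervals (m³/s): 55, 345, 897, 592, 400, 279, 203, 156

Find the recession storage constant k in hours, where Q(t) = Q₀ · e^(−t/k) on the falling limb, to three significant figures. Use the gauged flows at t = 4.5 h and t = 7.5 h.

On the falling limb, Q drops from 592 to 279 m³/s between t = 4.5 h and t = 7.5 h (Δt = 3 h).
k = −Δt / ln(Q₂/Q₁) = −3 / ln(279/592) = 3.99 h.

k ≈ 3.99 h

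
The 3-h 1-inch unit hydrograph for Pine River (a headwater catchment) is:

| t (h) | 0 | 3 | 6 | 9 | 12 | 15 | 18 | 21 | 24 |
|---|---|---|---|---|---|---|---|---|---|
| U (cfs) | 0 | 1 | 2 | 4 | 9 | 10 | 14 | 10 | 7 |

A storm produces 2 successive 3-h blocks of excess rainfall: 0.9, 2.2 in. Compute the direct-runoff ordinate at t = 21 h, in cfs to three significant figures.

Q ≈ 39.8 cfs

By discrete convolution, Q_j = Σ (P_i / 1 in) · U_{j−i}.
At t = 21 h (j=7): Q = (0.9/1)·10 + (2.2/1)·14 = 39.8 cfs.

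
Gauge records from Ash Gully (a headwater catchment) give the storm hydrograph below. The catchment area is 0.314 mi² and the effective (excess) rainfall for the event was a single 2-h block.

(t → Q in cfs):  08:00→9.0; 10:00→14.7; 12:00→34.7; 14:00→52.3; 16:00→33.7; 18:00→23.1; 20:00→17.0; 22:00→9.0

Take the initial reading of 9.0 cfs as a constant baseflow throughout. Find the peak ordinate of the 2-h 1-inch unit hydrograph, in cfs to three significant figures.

Direct runoff: 0.0, 5.7, 25.7, 43.3, 24.7, 14.1, 8.0, 0.0 cfs; ΣQ_DR = 121.5 cfs, peak = 43.3 cfs.
Runoff depth d = ΣQ_DR·Δt / A = 121.5 × 7200 / (0.314 mi²) = 1.199 in.
The 1-inch UH is the DRH scaled by (1 in)/d, so U_p = 43.3 × 1/1.199 = 36.1 cfs.

U_p ≈ 36.1 cfs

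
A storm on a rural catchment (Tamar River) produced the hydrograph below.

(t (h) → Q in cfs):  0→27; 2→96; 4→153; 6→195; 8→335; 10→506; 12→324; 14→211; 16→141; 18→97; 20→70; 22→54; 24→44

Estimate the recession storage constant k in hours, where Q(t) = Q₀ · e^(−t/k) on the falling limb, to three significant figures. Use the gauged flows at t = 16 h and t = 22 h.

k ≈ 6.25 h

On the falling limb, Q drops from 141 to 54 cfs between t = 16 h and t = 22 h (Δt = 6 h).
k = −Δt / ln(Q₂/Q₁) = −6 / ln(54/141) = 6.25 h.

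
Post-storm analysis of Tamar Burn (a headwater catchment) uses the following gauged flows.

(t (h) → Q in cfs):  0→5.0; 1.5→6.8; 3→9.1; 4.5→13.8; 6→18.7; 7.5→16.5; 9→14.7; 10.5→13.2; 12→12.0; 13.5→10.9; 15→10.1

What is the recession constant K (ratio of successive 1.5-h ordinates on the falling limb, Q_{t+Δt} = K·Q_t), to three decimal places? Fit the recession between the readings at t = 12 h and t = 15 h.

K ≈ 0.917

Using the recession-limb readings at t = 12 h and t = 15 h: Q falls from 12.0 to 10.1 cfs over 2 intervals.
K = (Q₂/Q₁)^(1/2) = (10.1/12.0)^(1/2) = 0.917.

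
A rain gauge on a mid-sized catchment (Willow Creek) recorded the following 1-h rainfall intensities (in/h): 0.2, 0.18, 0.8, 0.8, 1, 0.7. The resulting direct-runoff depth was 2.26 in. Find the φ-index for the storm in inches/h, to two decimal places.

Only the 4 blocks with intensity above φ contribute runoff: 0.8, 0.8, 1, 0.7 in/h.
Σ(I−φ)·Δt = d  ⇒  (0.8+0.8+1+0.7 − 4φ)·1 = 2.26
φ = (3.300 − 2.26/1) / 4 = 0.26 in/h.

φ ≈ 0.26 in/h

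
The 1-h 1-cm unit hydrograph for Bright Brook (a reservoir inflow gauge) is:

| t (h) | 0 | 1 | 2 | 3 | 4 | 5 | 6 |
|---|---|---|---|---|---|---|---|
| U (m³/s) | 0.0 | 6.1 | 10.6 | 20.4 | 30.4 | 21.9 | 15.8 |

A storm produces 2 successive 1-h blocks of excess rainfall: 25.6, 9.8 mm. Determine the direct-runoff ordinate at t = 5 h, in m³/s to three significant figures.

By discrete convolution, Q_j = Σ (P_i / 10 mm) · U_{j−i}.
At t = 5 h (j=5): Q = (25.6/10)·21.9 + (9.8/10)·30.4 = 85.9 m³/s.

Q ≈ 85.9 m³/s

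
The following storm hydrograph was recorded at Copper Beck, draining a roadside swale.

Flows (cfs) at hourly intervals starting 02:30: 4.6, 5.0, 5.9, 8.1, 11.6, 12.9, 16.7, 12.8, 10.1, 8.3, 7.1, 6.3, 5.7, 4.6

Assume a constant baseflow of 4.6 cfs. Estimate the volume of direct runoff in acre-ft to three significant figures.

V ≈ 4.57 acre-ft

Direct-runoff ordinates (Q − Q_b): 0.0, 0.4, 1.3, 3.5, 7.0, 8.3, 12.1, 8.2, 5.5, 3.7, 2.5, 1.7, 1.1, 0.0 cfs.
ΣQ_DR = 55.30 cfs.
With Δt = 1 h = 3600 s, V = ΣQ_DR · Δt = 55.30 × 3600 = 1.99 × 10^5 ft³ = 4.57 acre-ft.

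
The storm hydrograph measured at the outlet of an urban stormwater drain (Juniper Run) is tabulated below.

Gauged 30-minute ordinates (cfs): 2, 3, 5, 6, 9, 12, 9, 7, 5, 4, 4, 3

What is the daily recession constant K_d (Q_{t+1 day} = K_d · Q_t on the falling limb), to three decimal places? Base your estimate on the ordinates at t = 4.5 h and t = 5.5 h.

K_d ≈ 0.001

Between t = 4.5 h and t = 5.5 h the flow falls from 4 to 3 cfs over 2×0.5 h = 1 h.
Per-interval ratio K = (3/4)^(1/2) = 0.8660; K_d = K^(24/0.5) = 0.001.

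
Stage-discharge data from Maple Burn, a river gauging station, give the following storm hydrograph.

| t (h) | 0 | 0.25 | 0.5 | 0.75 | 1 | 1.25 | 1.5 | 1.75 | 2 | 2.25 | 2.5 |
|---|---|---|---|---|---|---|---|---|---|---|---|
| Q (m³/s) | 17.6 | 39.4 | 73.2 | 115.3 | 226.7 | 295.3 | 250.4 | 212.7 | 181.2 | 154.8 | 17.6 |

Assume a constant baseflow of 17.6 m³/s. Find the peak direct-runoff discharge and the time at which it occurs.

Q_p = 277.7 m³/s at t = 1.25 h

Subtracting baseflow gives direct-runoff ordinates: 0.0, 21.8, 55.6, 97.7, 209.1, 277.7, 232.8, 195.1, 163.6, 137.2, 0.0 m³/s.
The maximum is 277.7 m³/s, occurring at the reading for t = 1.25 h.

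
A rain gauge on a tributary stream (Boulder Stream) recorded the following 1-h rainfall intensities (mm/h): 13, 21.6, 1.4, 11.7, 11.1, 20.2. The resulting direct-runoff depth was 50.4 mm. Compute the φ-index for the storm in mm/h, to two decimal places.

φ ≈ 5.44 mm/h

Only the 5 blocks with intensity above φ contribute runoff: 13, 21.6, 11.7, 11.1, 20.2 mm/h.
Σ(I−φ)·Δt = d  ⇒  (13+21.6+11.7+11.1+20.2 − 5φ)·1 = 50.4
φ = (77.60 − 50.4/1) / 5 = 5.44 mm/h.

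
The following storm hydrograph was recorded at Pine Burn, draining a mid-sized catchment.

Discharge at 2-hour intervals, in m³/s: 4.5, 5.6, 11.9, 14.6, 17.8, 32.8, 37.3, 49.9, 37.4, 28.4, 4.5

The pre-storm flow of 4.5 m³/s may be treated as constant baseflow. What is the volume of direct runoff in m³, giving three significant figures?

V ≈ 1.41 × 10^6 m³

Direct-runoff ordinates (Q − Q_b): 0.0, 1.1, 7.4, 10.1, 13.3, 28.3, 32.8, 45.4, 32.9, 23.9, 0.0 m³/s.
ΣQ_DR = 195.2 m³/s.
With Δt = 2 h = 7200 s, V = ΣQ_DR · Δt = 195.2 × 7200 = 1.41 × 10^6 m³.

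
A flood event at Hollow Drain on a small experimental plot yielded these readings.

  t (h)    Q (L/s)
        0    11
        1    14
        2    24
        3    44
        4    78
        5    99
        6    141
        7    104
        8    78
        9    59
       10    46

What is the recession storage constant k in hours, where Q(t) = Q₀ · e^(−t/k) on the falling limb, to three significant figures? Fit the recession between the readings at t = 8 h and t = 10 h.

k ≈ 3.79 h

On the falling limb, Q drops from 78 to 46 L/s between t = 8 h and t = 10 h (Δt = 2 h).
k = −Δt / ln(Q₂/Q₁) = −2 / ln(46/78) = 3.79 h.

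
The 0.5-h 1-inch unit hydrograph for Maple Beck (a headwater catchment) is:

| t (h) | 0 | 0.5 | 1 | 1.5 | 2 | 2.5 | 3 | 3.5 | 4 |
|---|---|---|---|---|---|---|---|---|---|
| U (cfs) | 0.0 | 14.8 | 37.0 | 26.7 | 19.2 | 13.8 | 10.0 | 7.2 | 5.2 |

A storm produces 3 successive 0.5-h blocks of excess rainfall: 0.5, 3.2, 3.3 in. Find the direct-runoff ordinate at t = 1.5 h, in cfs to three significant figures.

Q ≈ 181 cfs

By discrete convolution, Q_j = Σ (P_i / 1 in) · U_{j−i}.
At t = 1.5 h (j=3): Q = (0.5/1)·26.7 + (3.2/1)·37.0 + (3.3/1)·14.8 = 181 cfs.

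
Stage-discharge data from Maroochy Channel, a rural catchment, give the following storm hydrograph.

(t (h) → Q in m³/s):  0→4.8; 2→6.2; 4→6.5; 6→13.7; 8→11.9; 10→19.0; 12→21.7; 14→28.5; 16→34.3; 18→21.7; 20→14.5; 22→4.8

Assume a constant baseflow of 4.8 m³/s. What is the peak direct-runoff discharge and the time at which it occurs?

Subtracting baseflow gives direct-runoff ordinates: 0.0, 1.4, 1.7, 8.9, 7.1, 14.2, 16.9, 23.7, 29.5, 16.9, 9.7, 0.0 m³/s.
The maximum is 29.5 m³/s, occurring at the reading for t = 16 h.

Q_p = 29.5 m³/s at t = 16 h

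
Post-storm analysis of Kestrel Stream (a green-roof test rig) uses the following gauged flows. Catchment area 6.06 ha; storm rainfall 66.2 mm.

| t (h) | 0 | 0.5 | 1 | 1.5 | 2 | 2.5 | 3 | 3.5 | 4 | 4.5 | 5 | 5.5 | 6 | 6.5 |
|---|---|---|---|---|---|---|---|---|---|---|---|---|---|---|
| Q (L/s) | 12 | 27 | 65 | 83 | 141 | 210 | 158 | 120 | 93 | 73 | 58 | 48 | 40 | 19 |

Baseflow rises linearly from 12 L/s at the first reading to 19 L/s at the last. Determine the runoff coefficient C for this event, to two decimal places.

ΣQ_DR = 930.0 L/s; V = ΣQ_DR·Δt = 1.674 × 10^6 L.
Runoff depth d = V / A = 27.62 mm.
C = d / P = 27.62 / 66.2 = 0.42.

C ≈ 0.42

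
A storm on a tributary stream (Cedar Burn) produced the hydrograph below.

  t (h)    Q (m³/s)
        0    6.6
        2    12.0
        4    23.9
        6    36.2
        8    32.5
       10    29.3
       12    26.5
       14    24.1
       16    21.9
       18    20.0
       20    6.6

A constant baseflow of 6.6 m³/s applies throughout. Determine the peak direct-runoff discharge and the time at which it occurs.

Q_p = 29.6 m³/s at t = 6 h

Subtracting baseflow gives direct-runoff ordinates: 0.0, 5.4, 17.3, 29.6, 25.9, 22.7, 19.9, 17.5, 15.3, 13.4, 0.0 m³/s.
The maximum is 29.6 m³/s, occurring at the reading for t = 6 h.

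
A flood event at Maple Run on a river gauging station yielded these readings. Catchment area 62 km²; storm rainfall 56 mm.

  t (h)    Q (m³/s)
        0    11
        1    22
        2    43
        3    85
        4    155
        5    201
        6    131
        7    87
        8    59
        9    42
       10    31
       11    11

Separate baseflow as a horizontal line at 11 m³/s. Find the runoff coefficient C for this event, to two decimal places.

ΣQ_DR = 746.0 m³/s; V = ΣQ_DR·Δt = 2.686 × 10^6 m³.
Runoff depth d = V / A = 43.32 mm.
C = d / P = 43.32 / 56 = 0.77.

C ≈ 0.77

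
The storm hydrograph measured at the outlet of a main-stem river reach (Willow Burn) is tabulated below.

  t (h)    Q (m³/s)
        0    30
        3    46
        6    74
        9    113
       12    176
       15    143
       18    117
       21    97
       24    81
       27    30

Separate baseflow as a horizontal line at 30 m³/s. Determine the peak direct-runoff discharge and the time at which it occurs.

Subtracting baseflow gives direct-runoff ordinates: 0.0, 16.0, 44.0, 83.0, 146.0, 113.0, 87.0, 67.0, 51.0, 0.0 m³/s.
The maximum is 146.0 m³/s, occurring at the reading for t = 12 h.

Q_p = 146.0 m³/s at t = 12 h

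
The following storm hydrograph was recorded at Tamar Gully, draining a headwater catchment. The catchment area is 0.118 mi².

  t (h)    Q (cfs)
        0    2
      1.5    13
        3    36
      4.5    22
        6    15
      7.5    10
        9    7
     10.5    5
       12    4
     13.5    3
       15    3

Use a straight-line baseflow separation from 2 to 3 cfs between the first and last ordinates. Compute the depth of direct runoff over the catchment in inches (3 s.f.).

Direct runoff: 0.00, 10.90, 33.80, 19.70, 12.60, 7.50, 4.40, 2.30, 1.20, 0.10, 0.00 cfs; ΣQ_DR = 92.50 cfs.
V = ΣQ_DR · Δt = 92.50 × 5400 s = 4.995 × 10^5 ft³.
Over A = 0.118 mi², depth = V / A = 1.82 in.

d ≈ 1.82 in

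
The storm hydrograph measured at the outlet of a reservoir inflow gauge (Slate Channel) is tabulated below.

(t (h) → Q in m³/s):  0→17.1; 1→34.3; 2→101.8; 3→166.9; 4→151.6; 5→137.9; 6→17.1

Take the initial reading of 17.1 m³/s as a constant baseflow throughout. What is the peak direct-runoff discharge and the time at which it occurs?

Q_p = 149.8 m³/s at t = 3 h

Subtracting baseflow gives direct-runoff ordinates: 0.0, 17.2, 84.7, 149.8, 134.5, 120.8, 0.0 m³/s.
The maximum is 149.8 m³/s, occurring at the reading for t = 3 h.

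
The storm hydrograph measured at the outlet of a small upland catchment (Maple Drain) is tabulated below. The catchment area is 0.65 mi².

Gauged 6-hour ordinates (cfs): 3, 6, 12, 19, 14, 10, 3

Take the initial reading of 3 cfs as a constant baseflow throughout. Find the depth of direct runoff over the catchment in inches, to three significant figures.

Direct runoff: 0.0, 3.0, 9.0, 16.0, 11.0, 7.0, 0.0 cfs; ΣQ_DR = 46.00 cfs.
V = ΣQ_DR · Δt = 46.00 × 21600 s = 9.936 × 10^5 ft³.
Over A = 0.65 mi², depth = V / A = 0.658 in.

d ≈ 0.658 in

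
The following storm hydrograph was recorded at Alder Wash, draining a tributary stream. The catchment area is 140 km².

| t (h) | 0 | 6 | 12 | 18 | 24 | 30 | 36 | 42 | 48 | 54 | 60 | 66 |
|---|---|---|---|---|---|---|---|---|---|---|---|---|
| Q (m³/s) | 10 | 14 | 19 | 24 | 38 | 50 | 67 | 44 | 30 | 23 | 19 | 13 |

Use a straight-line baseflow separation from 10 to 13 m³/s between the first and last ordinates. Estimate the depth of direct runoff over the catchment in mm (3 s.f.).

Direct runoff: 0.00, 3.73, 8.45, 13.18, 26.91, 38.64, 55.36, 32.09, 17.82, 10.55, 6.27, 0.00 m³/s; ΣQ_DR = 213.0 m³/s.
V = ΣQ_DR · Δt = 213.0 × 21600 s = 4.601 × 10^6 m³.
Over A = 140 km², depth = V / A = 32.9 mm.

d ≈ 32.9 mm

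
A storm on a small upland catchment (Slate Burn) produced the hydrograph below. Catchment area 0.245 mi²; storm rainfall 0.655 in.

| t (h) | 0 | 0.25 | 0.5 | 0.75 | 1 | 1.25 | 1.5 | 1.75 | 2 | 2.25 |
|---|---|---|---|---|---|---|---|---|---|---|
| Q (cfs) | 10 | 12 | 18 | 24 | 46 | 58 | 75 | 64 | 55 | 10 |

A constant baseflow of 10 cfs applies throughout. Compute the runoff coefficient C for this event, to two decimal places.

C ≈ 0.66

ΣQ_DR = 272.0 cfs; V = ΣQ_DR·Δt = 2.448 × 10^5 ft³.
Runoff depth d = V / A = 0.4301 in.
C = d / P = 0.4301 / 0.655 = 0.66.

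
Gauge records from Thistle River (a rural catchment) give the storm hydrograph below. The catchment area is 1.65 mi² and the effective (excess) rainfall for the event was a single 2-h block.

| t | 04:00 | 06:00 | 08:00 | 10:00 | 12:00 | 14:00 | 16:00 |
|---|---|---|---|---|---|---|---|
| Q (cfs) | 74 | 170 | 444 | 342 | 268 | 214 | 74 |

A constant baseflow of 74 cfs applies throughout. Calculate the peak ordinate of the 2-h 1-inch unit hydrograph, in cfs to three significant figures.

U_p ≈ 184 cfs

Direct runoff: 0.0, 96.0, 370.0, 268.0, 194.0, 140.0, 0.0 cfs; ΣQ_DR = 1068 cfs, peak = 370.0 cfs.
Runoff depth d = ΣQ_DR·Δt / A = 1068 × 7200 / (1.65 mi²) = 2.006 in.
The 1-inch UH is the DRH scaled by (1 in)/d, so U_p = 370.0 × 1/2.006 = 184 cfs.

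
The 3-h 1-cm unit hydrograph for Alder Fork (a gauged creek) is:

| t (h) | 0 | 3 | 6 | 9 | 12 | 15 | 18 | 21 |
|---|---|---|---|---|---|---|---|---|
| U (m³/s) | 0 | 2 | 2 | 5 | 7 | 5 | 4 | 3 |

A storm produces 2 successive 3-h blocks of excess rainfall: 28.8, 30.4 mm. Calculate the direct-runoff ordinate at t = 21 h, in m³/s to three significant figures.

Q ≈ 20.8 m³/s

By discrete convolution, Q_j = Σ (P_i / 10 mm) · U_{j−i}.
At t = 21 h (j=7): Q = (28.8/10)·3 + (30.4/10)·4 = 20.8 m³/s.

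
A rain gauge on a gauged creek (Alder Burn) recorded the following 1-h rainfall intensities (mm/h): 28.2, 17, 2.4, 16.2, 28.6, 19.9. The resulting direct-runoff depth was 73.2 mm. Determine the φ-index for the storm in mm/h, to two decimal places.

Only the 5 blocks with intensity above φ contribute runoff: 28.2, 17, 16.2, 28.6, 19.9 mm/h.
Σ(I−φ)·Δt = d  ⇒  (28.2+17+16.2+28.6+19.9 − 5φ)·1 = 73.2
φ = (109.9 − 73.2/1) / 5 = 7.34 mm/h.

φ ≈ 7.34 mm/h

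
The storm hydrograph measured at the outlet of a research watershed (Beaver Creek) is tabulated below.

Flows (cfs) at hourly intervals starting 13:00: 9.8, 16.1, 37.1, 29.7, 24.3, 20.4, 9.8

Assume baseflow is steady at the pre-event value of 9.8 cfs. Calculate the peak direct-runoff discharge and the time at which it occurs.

Q_p = 27.3 cfs at t = 15:00

Subtracting baseflow gives direct-runoff ordinates: 0.0, 6.3, 27.3, 19.9, 14.5, 10.6, 0.0 cfs.
The maximum is 27.3 cfs, occurring at the reading for t = 15:00.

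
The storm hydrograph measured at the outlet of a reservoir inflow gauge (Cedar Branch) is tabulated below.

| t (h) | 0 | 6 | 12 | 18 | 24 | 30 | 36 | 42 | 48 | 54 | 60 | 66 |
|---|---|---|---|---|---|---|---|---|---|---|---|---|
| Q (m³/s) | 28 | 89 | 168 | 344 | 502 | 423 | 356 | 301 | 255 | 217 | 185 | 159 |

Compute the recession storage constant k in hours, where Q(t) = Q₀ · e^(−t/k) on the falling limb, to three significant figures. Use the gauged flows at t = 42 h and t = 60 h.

k ≈ 37.0 h

On the falling limb, Q drops from 301 to 185 m³/s between t = 42 h and t = 60 h (Δt = 18 h).
k = −Δt / ln(Q₂/Q₁) = −18 / ln(185/301) = 37.0 h.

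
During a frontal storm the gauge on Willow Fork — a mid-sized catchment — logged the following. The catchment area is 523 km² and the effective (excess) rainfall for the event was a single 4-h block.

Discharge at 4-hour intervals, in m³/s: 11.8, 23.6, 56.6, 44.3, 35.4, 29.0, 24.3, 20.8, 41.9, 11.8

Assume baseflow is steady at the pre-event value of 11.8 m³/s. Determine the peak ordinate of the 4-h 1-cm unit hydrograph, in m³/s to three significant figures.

Direct runoff: 0.0, 11.8, 44.8, 32.5, 23.6, 17.2, 12.5, 9.0, 30.1, 0.0 m³/s; ΣQ_DR = 181.5 m³/s, peak = 44.8 m³/s.
Runoff depth d = ΣQ_DR·Δt / A = 181.5 × 14400 / (523 km²) = 4.997 mm.
The 1-cm UH is the DRH scaled by (10 mm)/d, so U_p = 44.8 × 10/4.997 = 89.6 m³/s.

U_p ≈ 89.6 m³/s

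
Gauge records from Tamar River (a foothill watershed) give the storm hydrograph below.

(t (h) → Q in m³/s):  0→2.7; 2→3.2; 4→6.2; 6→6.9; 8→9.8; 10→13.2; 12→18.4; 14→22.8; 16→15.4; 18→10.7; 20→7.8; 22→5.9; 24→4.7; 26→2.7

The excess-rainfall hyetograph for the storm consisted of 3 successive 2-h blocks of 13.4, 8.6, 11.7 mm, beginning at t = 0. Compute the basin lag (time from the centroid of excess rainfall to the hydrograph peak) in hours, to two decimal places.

t_L ≈ 11.10 h

Centroid of excess rainfall: t_c = Σ P_i·t̄_i / ΣP_i = 2.8991 h (block centres at 1, 3, 5 h).
Hydrograph peak occurs at t = 14 h, so basin lag t_L = 14 − 2.8991 = 11.10 h.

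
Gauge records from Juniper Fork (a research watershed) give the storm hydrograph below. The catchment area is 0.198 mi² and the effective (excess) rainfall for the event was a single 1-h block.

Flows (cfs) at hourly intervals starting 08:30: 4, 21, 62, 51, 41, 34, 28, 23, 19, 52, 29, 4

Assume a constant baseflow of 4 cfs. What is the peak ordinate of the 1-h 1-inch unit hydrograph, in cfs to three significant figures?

Direct runoff: 0.0, 17.0, 58.0, 47.0, 37.0, 30.0, 24.0, 19.0, 15.0, 48.0, 25.0, 0.0 cfs; ΣQ_DR = 320.0 cfs, peak = 58.0 cfs.
Runoff depth d = ΣQ_DR·Δt / A = 320.0 × 3600 / (0.198 mi²) = 2.504 in.
The 1-inch UH is the DRH scaled by (1 in)/d, so U_p = 58.0 × 1/2.504 = 23.2 cfs.

U_p ≈ 23.2 cfs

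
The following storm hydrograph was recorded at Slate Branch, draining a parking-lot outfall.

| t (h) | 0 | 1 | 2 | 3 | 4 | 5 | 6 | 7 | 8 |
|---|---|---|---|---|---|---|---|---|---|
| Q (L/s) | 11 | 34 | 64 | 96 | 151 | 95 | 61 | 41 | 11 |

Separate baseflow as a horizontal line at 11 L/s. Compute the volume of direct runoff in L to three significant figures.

Direct-runoff ordinates (Q − Q_b): 0.0, 23.0, 53.0, 85.0, 140.0, 84.0, 50.0, 30.0, 0.0 L/s.
ΣQ_DR = 465.0 L/s.
With Δt = 1 h = 3600 s, V = ΣQ_DR · Δt = 465.0 × 3600 = 1.67 × 10^6 L.

V ≈ 1.67 × 10^6 L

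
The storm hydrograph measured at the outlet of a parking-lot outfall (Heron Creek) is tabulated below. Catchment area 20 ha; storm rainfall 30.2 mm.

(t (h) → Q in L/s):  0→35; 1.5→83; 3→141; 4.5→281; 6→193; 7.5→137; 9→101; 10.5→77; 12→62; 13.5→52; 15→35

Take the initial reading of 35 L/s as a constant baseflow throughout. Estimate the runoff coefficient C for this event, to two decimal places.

C ≈ 0.73

ΣQ_DR = 812.0 L/s; V = ΣQ_DR·Δt = 4.385 × 10^6 L.
Runoff depth d = V / A = 21.92 mm.
C = d / P = 21.92 / 30.2 = 0.73.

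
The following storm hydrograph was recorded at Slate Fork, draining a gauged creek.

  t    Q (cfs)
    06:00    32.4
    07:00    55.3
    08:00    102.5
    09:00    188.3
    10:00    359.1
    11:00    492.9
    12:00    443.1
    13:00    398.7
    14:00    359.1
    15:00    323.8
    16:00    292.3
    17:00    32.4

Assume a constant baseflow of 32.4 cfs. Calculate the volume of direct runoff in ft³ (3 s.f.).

Direct-runoff ordinates (Q − Q_b): 0.0, 22.9, 70.1, 155.9, 326.7, 460.5, 410.7, 366.3, 326.7, 291.4, 259.9, 0.0 cfs.
ΣQ_DR = 2691 cfs.
With Δt = 1 h = 3600 s, V = ΣQ_DR · Δt = 2691 × 3600 = 9.69 × 10^6 ft³.

V ≈ 9.69 × 10^6 ft³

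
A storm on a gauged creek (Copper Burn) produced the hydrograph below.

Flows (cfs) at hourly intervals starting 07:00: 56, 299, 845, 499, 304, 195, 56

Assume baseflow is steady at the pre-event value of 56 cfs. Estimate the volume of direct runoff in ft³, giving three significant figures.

V ≈ 6.70 × 10^6 ft³

Direct-runoff ordinates (Q − Q_b): 0.0, 243.0, 789.0, 443.0, 248.0, 139.0, 0.0 cfs.
ΣQ_DR = 1862 cfs.
With Δt = 1 h = 3600 s, V = ΣQ_DR · Δt = 1862 × 3600 = 6.70 × 10^6 ft³.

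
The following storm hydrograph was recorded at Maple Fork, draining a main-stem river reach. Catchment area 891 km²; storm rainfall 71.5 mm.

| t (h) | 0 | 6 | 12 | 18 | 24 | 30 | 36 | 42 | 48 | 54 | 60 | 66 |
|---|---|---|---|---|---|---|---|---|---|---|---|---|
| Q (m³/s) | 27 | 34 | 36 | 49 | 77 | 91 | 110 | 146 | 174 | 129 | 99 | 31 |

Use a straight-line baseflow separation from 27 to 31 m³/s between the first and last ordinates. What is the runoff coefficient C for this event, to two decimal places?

ΣQ_DR = 655.0 m³/s; V = ΣQ_DR·Δt = 1.415 × 10^7 m³.
Runoff depth d = V / A = 15.88 mm.
C = d / P = 15.88 / 71.5 = 0.22.

C ≈ 0.22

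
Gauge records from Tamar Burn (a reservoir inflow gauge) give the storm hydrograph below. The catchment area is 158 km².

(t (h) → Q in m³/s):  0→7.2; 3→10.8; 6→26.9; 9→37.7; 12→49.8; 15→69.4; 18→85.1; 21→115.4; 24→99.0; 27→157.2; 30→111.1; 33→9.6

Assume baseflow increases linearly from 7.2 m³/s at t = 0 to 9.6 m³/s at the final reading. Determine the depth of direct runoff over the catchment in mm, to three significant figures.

Direct runoff: 0.00, 3.38, 19.26, 29.85, 41.73, 61.11, 76.59, 106.67, 90.05, 148.04, 101.72, 0.00 m³/s; ΣQ_DR = 678.4 m³/s.
V = ΣQ_DR · Δt = 678.4 × 10800 s = 7.327 × 10^6 m³.
Over A = 158 km², depth = V / A = 46.4 mm.

d ≈ 46.4 mm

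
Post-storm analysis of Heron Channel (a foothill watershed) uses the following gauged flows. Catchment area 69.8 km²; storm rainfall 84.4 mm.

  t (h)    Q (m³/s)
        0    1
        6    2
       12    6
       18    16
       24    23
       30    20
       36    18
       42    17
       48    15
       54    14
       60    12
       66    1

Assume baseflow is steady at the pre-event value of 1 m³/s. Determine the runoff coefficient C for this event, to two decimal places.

C ≈ 0.49

ΣQ_DR = 133.0 m³/s; V = ΣQ_DR·Δt = 2.873 × 10^6 m³.
Runoff depth d = V / A = 41.16 mm.
C = d / P = 41.16 / 84.4 = 0.49.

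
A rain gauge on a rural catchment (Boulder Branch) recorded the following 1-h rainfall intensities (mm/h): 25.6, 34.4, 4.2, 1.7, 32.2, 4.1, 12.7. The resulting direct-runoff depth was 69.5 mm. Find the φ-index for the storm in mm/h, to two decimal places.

φ ≈ 8.85 mm/h

Only the 4 blocks with intensity above φ contribute runoff: 25.6, 34.4, 32.2, 12.7 mm/h.
Σ(I−φ)·Δt = d  ⇒  (25.6+34.4+32.2+12.7 − 4φ)·1 = 69.5
φ = (104.9 − 69.5/1) / 4 = 8.85 mm/h.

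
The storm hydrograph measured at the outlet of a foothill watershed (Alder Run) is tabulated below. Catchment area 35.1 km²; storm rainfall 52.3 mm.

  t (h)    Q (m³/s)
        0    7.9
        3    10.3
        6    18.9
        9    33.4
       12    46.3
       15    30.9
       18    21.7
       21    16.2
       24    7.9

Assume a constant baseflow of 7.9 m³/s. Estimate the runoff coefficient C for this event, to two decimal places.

C ≈ 0.72

ΣQ_DR = 122.4 m³/s; V = ΣQ_DR·Δt = 1.322 × 10^6 m³.
Runoff depth d = V / A = 37.66 mm.
C = d / P = 37.66 / 52.3 = 0.72.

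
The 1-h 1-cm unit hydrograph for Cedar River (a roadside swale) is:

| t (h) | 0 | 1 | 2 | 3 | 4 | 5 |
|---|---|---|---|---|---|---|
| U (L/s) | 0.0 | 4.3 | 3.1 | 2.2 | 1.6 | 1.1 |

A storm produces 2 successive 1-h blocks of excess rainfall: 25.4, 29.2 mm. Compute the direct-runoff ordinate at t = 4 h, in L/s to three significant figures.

By discrete convolution, Q_j = Σ (P_i / 10 mm) · U_{j−i}.
At t = 4 h (j=4): Q = (25.4/10)·1.6 + (29.2/10)·2.2 = 10.5 L/s.

Q ≈ 10.5 L/s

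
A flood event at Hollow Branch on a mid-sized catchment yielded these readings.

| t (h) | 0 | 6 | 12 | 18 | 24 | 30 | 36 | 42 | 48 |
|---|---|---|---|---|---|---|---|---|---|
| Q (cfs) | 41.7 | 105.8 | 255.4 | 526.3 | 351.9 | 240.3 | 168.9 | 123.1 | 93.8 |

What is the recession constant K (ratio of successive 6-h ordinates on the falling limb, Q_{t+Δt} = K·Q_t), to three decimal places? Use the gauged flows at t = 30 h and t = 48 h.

K ≈ 0.731

Using the recession-limb readings at t = 30 h and t = 48 h: Q falls from 240.3 to 93.8 cfs over 3 intervals.
K = (Q₂/Q₁)^(1/3) = (93.8/240.3)^(1/3) = 0.731.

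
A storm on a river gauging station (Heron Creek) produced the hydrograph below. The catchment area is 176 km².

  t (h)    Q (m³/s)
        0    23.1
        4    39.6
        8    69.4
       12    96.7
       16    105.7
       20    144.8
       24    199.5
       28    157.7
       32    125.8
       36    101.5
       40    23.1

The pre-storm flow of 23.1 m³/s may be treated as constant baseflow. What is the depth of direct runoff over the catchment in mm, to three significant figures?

d ≈ 68.1 mm

Direct runoff: 0.0, 16.5, 46.3, 73.6, 82.6, 121.7, 176.4, 134.6, 102.7, 78.4, 0.0 m³/s; ΣQ_DR = 832.8 m³/s.
V = ΣQ_DR · Δt = 832.8 × 14400 s = 1.199 × 10^7 m³.
Over A = 176 km², depth = V / A = 68.1 mm.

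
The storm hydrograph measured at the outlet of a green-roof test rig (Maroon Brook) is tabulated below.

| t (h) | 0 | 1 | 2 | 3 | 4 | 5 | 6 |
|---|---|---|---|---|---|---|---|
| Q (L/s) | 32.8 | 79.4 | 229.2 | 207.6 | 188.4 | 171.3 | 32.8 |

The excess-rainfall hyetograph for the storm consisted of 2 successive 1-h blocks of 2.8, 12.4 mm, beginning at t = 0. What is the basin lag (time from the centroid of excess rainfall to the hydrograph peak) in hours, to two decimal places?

t_L ≈ 0.68 h

Centroid of excess rainfall: t_c = Σ P_i·t̄_i / ΣP_i = 1.3158 h (block centres at 0.5, 1.5 h).
Hydrograph peak occurs at t = 2 h, so basin lag t_L = 2 − 1.3158 = 0.68 h.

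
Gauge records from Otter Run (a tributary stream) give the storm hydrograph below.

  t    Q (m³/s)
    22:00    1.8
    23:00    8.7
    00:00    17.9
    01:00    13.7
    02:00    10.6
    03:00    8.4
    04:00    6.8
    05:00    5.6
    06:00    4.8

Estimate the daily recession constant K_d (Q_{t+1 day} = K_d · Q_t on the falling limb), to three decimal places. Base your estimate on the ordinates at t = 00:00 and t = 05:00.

K_d ≈ 0.004

Between t = 00:00 and t = 05:00 the flow falls from 17.9 to 5.6 m³/s over 5×1 h = 5 h.
Per-interval ratio K = (5.6/17.9)^(1/5) = 0.7926; K_d = K^(24/1) = 0.004.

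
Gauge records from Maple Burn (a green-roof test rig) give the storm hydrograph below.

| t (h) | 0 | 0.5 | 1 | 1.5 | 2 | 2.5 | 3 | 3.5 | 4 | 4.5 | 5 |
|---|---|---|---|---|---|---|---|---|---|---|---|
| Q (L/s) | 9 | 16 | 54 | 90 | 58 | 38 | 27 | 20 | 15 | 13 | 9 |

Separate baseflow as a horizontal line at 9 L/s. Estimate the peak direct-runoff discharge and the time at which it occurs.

Q_p = 81.0 L/s at t = 1.5 h

Subtracting baseflow gives direct-runoff ordinates: 0.0, 7.0, 45.0, 81.0, 49.0, 29.0, 18.0, 11.0, 6.0, 4.0, 0.0 L/s.
The maximum is 81.0 L/s, occurring at the reading for t = 1.5 h.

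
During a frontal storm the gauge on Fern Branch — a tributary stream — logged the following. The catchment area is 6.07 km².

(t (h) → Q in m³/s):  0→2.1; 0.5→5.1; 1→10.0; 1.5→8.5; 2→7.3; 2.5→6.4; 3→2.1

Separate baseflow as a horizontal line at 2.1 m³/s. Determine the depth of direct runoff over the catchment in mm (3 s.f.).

Direct runoff: 0.0, 3.0, 7.9, 6.4, 5.2, 4.3, 0.0 m³/s; ΣQ_DR = 26.80 m³/s.
V = ΣQ_DR · Δt = 26.80 × 1800 s = 48240 m³.
Over A = 6.07 km², depth = V / A = 7.95 mm.

d ≈ 7.95 mm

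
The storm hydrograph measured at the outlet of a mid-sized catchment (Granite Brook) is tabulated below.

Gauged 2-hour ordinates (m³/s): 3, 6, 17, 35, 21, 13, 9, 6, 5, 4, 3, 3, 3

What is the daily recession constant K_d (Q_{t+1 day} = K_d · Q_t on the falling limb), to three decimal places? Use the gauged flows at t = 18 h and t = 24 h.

K_d ≈ 0.316

Between t = 18 h and t = 24 h the flow falls from 4 to 3 m³/s over 3×2 h = 6 h.
Per-interval ratio K = (3/4)^(1/3) = 0.9086; K_d = K^(24/2) = 0.316.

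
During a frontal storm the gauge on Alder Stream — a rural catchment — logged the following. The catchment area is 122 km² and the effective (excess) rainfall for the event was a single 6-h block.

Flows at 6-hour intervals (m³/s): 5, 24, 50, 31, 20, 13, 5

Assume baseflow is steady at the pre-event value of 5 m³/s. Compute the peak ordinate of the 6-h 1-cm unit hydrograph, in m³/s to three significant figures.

U_p ≈ 22.5 m³/s

Direct runoff: 0.0, 19.0, 45.0, 26.0, 15.0, 8.0, 0.0 m³/s; ΣQ_DR = 113.0 m³/s, peak = 45.0 m³/s.
Runoff depth d = ΣQ_DR·Δt / A = 113.0 × 21600 / (122 km²) = 20.01 mm.
The 1-cm UH is the DRH scaled by (10 mm)/d, so U_p = 45.0 × 10/20.01 = 22.5 m³/s.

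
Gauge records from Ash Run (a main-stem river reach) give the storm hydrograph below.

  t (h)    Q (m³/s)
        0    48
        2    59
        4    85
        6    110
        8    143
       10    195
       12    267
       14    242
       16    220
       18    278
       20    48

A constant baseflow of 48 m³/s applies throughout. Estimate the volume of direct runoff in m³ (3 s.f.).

V ≈ 8.40 × 10^6 m³

Direct-runoff ordinates (Q − Q_b): 0.0, 11.0, 37.0, 62.0, 95.0, 147.0, 219.0, 194.0, 172.0, 230.0, 0.0 m³/s.
ΣQ_DR = 1167 m³/s.
With Δt = 2 h = 7200 s, V = ΣQ_DR · Δt = 1167 × 7200 = 8.40 × 10^6 m³.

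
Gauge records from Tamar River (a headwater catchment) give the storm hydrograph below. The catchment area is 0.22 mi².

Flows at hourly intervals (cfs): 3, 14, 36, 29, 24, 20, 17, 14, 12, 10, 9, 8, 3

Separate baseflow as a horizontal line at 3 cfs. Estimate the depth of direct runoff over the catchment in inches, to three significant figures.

d ≈ 1.13 in

Direct runoff: 0.0, 11.0, 33.0, 26.0, 21.0, 17.0, 14.0, 11.0, 9.0, 7.0, 6.0, 5.0, 0.0 cfs; ΣQ_DR = 160.0 cfs.
V = ΣQ_DR · Δt = 160.0 × 3600 s = 5.760 × 10^5 ft³.
Over A = 0.22 mi², depth = V / A = 1.13 in.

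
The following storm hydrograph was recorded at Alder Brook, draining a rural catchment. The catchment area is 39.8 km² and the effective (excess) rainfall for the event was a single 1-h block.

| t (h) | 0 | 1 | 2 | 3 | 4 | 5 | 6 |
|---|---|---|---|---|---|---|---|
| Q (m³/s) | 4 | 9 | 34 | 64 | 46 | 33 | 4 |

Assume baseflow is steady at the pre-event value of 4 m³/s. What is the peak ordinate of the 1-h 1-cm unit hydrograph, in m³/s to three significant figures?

Direct runoff: 0.0, 5.0, 30.0, 60.0, 42.0, 29.0, 0.0 m³/s; ΣQ_DR = 166.0 m³/s, peak = 60.0 m³/s.
Runoff depth d = ΣQ_DR·Δt / A = 166.0 × 3600 / (39.8 km²) = 15.02 mm.
The 1-cm UH is the DRH scaled by (10 mm)/d, so U_p = 60.0 × 10/15.02 = 40.0 m³/s.

U_p ≈ 40.0 m³/s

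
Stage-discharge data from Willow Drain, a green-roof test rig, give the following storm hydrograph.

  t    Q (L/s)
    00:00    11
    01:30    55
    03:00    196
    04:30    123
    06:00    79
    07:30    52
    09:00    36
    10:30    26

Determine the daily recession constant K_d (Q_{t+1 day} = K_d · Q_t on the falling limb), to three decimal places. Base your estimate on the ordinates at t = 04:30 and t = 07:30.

K_d ≈ 0.001

Between t = 04:30 and t = 07:30 the flow falls from 123 to 52 L/s over 2×1.5 h = 3 h.
Per-interval ratio K = (52/123)^(1/2) = 0.6502; K_d = K^(24/1.5) = 0.001.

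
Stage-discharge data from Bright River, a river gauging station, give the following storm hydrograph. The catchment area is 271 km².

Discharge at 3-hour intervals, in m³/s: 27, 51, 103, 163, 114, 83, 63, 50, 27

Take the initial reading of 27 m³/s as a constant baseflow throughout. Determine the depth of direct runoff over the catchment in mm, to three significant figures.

d ≈ 17.5 mm

Direct runoff: 0.0, 24.0, 76.0, 136.0, 87.0, 56.0, 36.0, 23.0, 0.0 m³/s; ΣQ_DR = 438.0 m³/s.
V = ΣQ_DR · Δt = 438.0 × 10800 s = 4.730 × 10^6 m³.
Over A = 271 km², depth = V / A = 17.5 mm.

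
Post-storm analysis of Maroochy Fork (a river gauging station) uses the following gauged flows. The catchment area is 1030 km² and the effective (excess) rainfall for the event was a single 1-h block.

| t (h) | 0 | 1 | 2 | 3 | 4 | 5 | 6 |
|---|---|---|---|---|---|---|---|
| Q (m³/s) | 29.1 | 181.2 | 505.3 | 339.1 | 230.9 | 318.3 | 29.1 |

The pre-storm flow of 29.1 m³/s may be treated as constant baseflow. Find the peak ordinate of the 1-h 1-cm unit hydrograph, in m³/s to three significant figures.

U_p ≈ 953 m³/s

Direct runoff: 0.0, 152.1, 476.2, 310.0, 201.8, 289.2, 0.0 m³/s; ΣQ_DR = 1429 m³/s, peak = 476.2 m³/s.
Runoff depth d = ΣQ_DR·Δt / A = 1429 × 3600 / (1030 km²) = 4.996 mm.
The 1-cm UH is the DRH scaled by (10 mm)/d, so U_p = 476.2 × 10/4.996 = 953 m³/s.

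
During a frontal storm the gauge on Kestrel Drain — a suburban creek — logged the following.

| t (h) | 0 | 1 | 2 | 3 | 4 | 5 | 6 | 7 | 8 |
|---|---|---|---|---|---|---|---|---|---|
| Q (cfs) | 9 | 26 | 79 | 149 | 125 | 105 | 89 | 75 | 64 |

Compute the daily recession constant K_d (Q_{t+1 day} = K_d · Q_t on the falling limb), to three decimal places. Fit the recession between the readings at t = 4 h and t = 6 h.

K_d ≈ 0.017

Between t = 4 h and t = 6 h the flow falls from 125 to 89 cfs over 2×1 h = 2 h.
Per-interval ratio K = (89/125)^(1/2) = 0.8438; K_d = K^(24/1) = 0.017.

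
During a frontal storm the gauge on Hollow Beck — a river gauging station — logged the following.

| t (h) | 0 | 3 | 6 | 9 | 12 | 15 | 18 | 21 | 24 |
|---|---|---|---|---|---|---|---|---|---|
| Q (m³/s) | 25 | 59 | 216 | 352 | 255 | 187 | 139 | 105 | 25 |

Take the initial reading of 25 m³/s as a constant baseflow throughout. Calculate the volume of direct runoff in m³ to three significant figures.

V ≈ 1.23 × 10^7 m³

Direct-runoff ordinates (Q − Q_b): 0.0, 34.0, 191.0, 327.0, 230.0, 162.0, 114.0, 80.0, 0.0 m³/s.
ΣQ_DR = 1138 m³/s.
With Δt = 3 h = 10800 s, V = ΣQ_DR · Δt = 1138 × 10800 = 1.23 × 10^7 m³.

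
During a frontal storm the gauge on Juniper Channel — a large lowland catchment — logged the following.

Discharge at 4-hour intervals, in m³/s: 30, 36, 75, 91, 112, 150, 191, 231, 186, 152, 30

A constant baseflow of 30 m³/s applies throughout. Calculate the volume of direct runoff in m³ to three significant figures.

V ≈ 1.37 × 10^7 m³

Direct-runoff ordinates (Q − Q_b): 0.0, 6.0, 45.0, 61.0, 82.0, 120.0, 161.0, 201.0, 156.0, 122.0, 0.0 m³/s.
ΣQ_DR = 954.0 m³/s.
With Δt = 4 h = 14400 s, V = ΣQ_DR · Δt = 954.0 × 14400 = 1.37 × 10^7 m³.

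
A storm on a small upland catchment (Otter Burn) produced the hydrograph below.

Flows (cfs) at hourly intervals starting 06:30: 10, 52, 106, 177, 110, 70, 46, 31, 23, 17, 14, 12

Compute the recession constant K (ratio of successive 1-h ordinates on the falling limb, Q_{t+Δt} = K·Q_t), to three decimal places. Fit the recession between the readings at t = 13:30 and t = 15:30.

Using the recession-limb readings at t = 13:30 and t = 15:30: Q falls from 31 to 17 cfs over 2 intervals.
K = (Q₂/Q₁)^(1/2) = (17/31)^(1/2) = 0.741.

K ≈ 0.741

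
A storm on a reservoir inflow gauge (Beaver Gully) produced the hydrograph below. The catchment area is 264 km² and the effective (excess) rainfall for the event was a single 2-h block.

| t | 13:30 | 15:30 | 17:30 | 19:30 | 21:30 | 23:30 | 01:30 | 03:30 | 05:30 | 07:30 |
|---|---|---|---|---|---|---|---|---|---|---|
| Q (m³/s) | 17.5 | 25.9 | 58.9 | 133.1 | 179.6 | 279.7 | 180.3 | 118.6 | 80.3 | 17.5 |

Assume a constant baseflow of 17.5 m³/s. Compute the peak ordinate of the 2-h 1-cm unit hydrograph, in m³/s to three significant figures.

Direct runoff: 0.0, 8.4, 41.4, 115.6, 162.1, 262.2, 162.8, 101.1, 62.8, 0.0 m³/s; ΣQ_DR = 916.4 m³/s, peak = 262.2 m³/s.
Runoff depth d = ΣQ_DR·Δt / A = 916.4 × 7200 / (264 km²) = 24.99 mm.
The 1-cm UH is the DRH scaled by (10 mm)/d, so U_p = 262.2 × 10/24.99 = 105 m³/s.

U_p ≈ 105 m³/s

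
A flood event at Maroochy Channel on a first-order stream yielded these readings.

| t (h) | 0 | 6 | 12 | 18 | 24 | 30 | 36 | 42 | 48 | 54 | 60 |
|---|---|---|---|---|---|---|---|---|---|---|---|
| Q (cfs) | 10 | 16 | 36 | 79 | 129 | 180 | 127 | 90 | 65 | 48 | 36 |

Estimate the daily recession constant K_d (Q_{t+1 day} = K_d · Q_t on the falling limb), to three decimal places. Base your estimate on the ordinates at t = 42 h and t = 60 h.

K_d ≈ 0.295

Between t = 42 h and t = 60 h the flow falls from 90 to 36 cfs over 3×6 h = 18 h.
Per-interval ratio K = (36/90)^(1/3) = 0.7368; K_d = K^(24/6) = 0.295.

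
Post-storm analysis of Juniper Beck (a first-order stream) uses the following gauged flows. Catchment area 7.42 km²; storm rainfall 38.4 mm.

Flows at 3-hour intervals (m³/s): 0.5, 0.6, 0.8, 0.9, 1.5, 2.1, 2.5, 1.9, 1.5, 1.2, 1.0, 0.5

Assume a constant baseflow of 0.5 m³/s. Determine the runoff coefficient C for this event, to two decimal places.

ΣQ_DR = 9.000 m³/s; V = ΣQ_DR·Δt = 97200 m³.
Runoff depth d = V / A = 13.10 mm.
C = d / P = 13.10 / 38.4 = 0.34.

C ≈ 0.34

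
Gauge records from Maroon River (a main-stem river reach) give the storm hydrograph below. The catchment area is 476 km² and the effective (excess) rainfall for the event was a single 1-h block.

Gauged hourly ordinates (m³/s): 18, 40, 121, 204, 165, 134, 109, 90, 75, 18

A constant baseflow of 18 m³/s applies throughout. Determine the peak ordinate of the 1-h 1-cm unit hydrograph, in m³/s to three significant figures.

Direct runoff: 0.0, 22.0, 103.0, 186.0, 147.0, 116.0, 91.0, 72.0, 57.0, 0.0 m³/s; ΣQ_DR = 794.0 m³/s, peak = 186.0 m³/s.
Runoff depth d = ΣQ_DR·Δt / A = 794.0 × 3600 / (476 km²) = 6.005 mm.
The 1-cm UH is the DRH scaled by (10 mm)/d, so U_p = 186.0 × 10/6.005 = 310 m³/s.

U_p ≈ 310 m³/s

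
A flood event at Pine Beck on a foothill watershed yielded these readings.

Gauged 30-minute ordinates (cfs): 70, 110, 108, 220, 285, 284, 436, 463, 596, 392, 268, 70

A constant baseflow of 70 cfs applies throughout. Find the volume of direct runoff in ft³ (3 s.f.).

Direct-runoff ordinates (Q − Q_b): 0.0, 40.0, 38.0, 150.0, 215.0, 214.0, 366.0, 393.0, 526.0, 322.0, 198.0, 0.0 cfs.
ΣQ_DR = 2462 cfs.
With Δt = 0.5 h = 1800 s, V = ΣQ_DR · Δt = 2462 × 1800 = 4.43 × 10^6 ft³.

V ≈ 4.43 × 10^6 ft³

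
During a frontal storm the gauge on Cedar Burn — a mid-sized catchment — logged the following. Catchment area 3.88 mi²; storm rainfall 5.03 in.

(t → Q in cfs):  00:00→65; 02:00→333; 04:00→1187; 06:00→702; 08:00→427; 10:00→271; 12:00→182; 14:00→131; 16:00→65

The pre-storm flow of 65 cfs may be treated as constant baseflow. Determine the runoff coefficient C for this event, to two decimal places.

C ≈ 0.44

ΣQ_DR = 2778 cfs; V = ΣQ_DR·Δt = 2.000 × 10^7 ft³.
Runoff depth d = V / A = 2.219 in.
C = d / P = 2.219 / 5.03 = 0.44.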